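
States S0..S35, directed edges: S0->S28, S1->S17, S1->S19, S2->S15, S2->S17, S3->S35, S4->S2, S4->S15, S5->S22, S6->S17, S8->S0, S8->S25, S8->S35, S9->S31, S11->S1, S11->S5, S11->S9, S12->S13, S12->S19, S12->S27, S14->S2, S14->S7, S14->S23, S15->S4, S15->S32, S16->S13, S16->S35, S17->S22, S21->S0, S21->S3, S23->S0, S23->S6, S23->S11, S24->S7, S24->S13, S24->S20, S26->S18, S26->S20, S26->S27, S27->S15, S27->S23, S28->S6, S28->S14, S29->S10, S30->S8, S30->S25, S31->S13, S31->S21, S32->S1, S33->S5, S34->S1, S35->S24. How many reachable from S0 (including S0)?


BFS from S0:
  layer 0: {S0}
  layer 1: {S28}
  layer 2: {S6, S14}
  layer 3: {S2, S7, S17, S23}
  layer 4: {S11, S15, S22}
  layer 5: {S1, S4, S5, S9, S32}
  layer 6: {S19, S31}
  layer 7: {S13, S21}
  layer 8: {S3}
  layer 9: {S35}
  layer 10: {S24}
  layer 11: {S20}
Reachable set: {S0, S1, S2, S3, S4, S5, S6, S7, S9, S11, S13, S14, S15, S17, S19, S20, S21, S22, S23, S24, S28, S31, S32, S35}
Count = 24

24


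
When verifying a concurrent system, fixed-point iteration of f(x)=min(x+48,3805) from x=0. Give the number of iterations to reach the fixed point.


Step 1: x=0, cap=3805, increment=48
Step 2: x grows by 48 each step until capped at 3805; fixed point is x=3805
Step 3: iterations = ceil(3805/48) = 80

80


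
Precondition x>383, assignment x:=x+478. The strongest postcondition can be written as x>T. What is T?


Formula: sp(P, x:=E) = exists old_x. (x = E[old_x/x]) AND P[old_x/x] (old_x is the value of x before the assignment; eliminate old_x by solving x = E[old_x/x] for old_x)
Step 1: Precondition P: x>383, i.e. old_x > 383
Step 2: Assignment gives x = old_x + 478, so old_x = x - 478
Step 3: Substitute into P: x - 478 > 383
Step 4: Simplify: x > 383+478 = 861

861


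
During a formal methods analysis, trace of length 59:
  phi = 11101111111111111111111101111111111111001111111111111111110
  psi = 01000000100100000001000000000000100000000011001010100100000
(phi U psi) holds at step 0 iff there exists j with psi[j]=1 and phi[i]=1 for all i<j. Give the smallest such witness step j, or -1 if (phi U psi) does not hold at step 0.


(phi U psi) at 0: need smallest j with psi[j]=1 and phi[i]=1 for all i in [0,j).
Scan from step 0:
  step 0: phi=1, psi=0 -> continue
  step 1: psi=1 and phi held for [0,1) -> witness found
Witness step = 1

1


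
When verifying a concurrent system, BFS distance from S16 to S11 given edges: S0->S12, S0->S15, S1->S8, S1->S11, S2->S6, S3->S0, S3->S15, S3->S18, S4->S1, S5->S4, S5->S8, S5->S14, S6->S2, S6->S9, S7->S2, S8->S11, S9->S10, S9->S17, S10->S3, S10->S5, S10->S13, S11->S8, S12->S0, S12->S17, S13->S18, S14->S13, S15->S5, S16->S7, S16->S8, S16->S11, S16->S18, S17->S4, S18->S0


BFS layer-by-layer from S16:
  dist 0: {S16}
  dist 1: {S7, S8, S11, S18}
  -> S11 reached at distance 1
Shortest path length = 1

1


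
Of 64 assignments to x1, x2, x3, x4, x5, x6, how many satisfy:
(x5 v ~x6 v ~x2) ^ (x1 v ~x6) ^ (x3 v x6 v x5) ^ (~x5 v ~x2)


CNF with 4 clauses over 6 vars (64 assignments).
An assignment satisfies CNF iff every clause has >=1 true literal.
Check each row (bits = x1,x2,x3,x4,x5,x6; clause T/F shown):
  row 0 [000000]: clauses=TTFT -> 0
  row 1 [000001]: clauses=TFTT -> 0
  row 2 [000010]: clauses=TTTT -> 1
  row 3 [000011]: clauses=TFTT -> 0
  row 4 [000100]: clauses=TTFT -> 0
  (every remaining row is evaluated the same way; all 64 results are listed next)
Full result column, 8 rows per line (x1,x2,x3 fixed per line; x4,x5,x6 runs 000..111 left to right):
  rows 0-7 [x1,x2,x3=000]: 00100010  (ones: 2)
  rows 8-15 [x1,x2,x3=001]: 10101010  (ones: 4)
  rows 16-23 [x1,x2,x3=010]: 00000000  (ones: 0)
  rows 24-31 [x1,x2,x3=011]: 10001000  (ones: 2)
  rows 32-39 [x1,x2,x3=100]: 01110111  (ones: 6)
  rows 40-47 [x1,x2,x3=101]: 11111111  (ones: 8)
  rows 48-55 [x1,x2,x3=110]: 00000000  (ones: 0)
  rows 56-63 [x1,x2,x3=111]: 10001000  (ones: 2)
Satisfying assignments = 2+4+0+2+6+8+0+2 = 24

24


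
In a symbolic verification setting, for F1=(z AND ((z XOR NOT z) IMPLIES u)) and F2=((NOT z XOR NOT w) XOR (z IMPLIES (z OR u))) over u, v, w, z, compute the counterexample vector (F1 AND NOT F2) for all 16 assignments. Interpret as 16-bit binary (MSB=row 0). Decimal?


F1 = (z AND ((z XOR NOT z) IMPLIES u))
F2 = ((NOT z XOR NOT w) XOR (z IMPLIES (z OR u)))
Counterexample to F1=>F2 is where F1=1 and F2=0.
Evaluate each row (bits = u,v,w,z, MSB first):
  row 0 [0000]: F1=0 F2=1 -> F1&~F2 -> 0
  row 1 [0001]: F1=0 F2=0 -> F1&~F2 -> 0
  row 2 [0010]: F1=0 F2=0 -> F1&~F2 -> 0
  row 3 [0011]: F1=0 F2=1 -> F1&~F2 -> 0
  row 4 [0100]: F1=0 F2=1 -> F1&~F2 -> 0
  row 5 [0101]: F1=0 F2=0 -> F1&~F2 -> 0
  row 6 [0110]: F1=0 F2=0 -> F1&~F2 -> 0
  row 7 [0111]: F1=0 F2=1 -> F1&~F2 -> 0
  row 8 [1000]: F1=0 F2=1 -> F1&~F2 -> 0
  row 9 [1001]: F1=1 F2=0 -> F1&~F2 -> 1
  row 10 [1010]: F1=0 F2=0 -> F1&~F2 -> 0
  row 11 [1011]: F1=1 F2=1 -> F1&~F2 -> 0
  row 12 [1100]: F1=0 F2=1 -> F1&~F2 -> 0
  row 13 [1101]: F1=1 F2=0 -> F1&~F2 -> 1
  row 14 [1110]: F1=0 F2=0 -> F1&~F2 -> 0
  row 15 [1111]: F1=1 F2=1 -> F1&~F2 -> 0
Full result column, 4 rows per line (u,v fixed per line; w,z runs 00..11 left to right):
  rows 0-3 [u,v=00]: 0000  = hex 0
  rows 4-7 [u,v=01]: 0000  = hex 0
  rows 8-11 [u,v=10]: 0100  = hex 4
  rows 12-15 [u,v=11]: 0100  = hex 4
Counterexample vector (row 0 .. row 15) = 0000000001000100
Output column grouped in 4s = 0000 0000 0100 0100 = 0x0044
Convert to decimal digit by digit (value = value*16 + digit):
  0 -> 0
  0*16 + 0 = 0
  0*16 + 4 = 4
  4*16 + 4 = 68
Decimal = 68

68


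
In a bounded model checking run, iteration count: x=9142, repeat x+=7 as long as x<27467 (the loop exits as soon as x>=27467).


Step 1: x goes from 9142 toward 27467 by 7; the body runs while x<27467, so iterations = ceil((bound-start)/step)
Step 2: Distance=18325
Step 3: ceil(18325/7)=2618

2618


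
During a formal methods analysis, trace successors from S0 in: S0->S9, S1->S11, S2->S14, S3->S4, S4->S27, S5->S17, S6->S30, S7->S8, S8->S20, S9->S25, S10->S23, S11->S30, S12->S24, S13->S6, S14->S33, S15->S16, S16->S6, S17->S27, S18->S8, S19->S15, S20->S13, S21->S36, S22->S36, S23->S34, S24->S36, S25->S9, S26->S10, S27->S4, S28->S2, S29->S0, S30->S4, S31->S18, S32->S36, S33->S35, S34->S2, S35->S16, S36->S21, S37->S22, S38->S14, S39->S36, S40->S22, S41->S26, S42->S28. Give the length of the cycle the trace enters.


Trace from S0 until a state repeats:
  S0 -> S9 -> S25 -> S9
S9 first seen at step 1, revisited at step 3.
Cycle length = 3 - 1 = 2

2


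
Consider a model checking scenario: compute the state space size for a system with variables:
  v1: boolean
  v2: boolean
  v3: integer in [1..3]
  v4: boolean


State space = product of domain sizes of all variables.
Domain sizes:
  v1 (boolean): 2
  v2 (boolean): 2
  v3 (integer in [1..3]): 3
  v4 (boolean): 2
Product = 2 * 2 * 3 * 2 = 24

24


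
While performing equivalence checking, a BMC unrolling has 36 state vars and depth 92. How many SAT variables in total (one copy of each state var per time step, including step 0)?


BMC unrolls to depth k, creating one copy of each state var for steps 0..k.
Step count = 92 + 1 = 93 (steps 0 through 92)
Vars per step = 36
Total = 36 * 93 = 3348

3348


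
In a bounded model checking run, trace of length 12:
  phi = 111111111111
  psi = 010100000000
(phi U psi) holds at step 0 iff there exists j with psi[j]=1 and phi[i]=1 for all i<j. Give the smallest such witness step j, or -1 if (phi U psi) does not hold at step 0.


(phi U psi) at 0: need smallest j with psi[j]=1 and phi[i]=1 for all i in [0,j).
Scan from step 0:
  step 0: phi=1, psi=0 -> continue
  step 1: psi=1 and phi held for [0,1) -> witness found
Witness step = 1

1


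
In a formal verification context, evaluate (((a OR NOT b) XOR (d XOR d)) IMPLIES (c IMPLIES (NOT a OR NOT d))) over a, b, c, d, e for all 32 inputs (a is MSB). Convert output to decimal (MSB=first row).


Formula: (((a OR NOT b) XOR (d XOR d)) IMPLIES (c IMPLIES (NOT a OR NOT d))) over a, b, c, d, e (32 rows)
Evaluate each row (bits = a,b,c,d,e, MSB first):
  row 0 [00000]: (((0 OR NOT 0) XOR (0 XOR 0)) IMPLIES (0 IMPLIES (NOT 0 OR NOT 0))) -> 1
  row 1 [00001]: (((0 OR NOT 0) XOR (0 XOR 0)) IMPLIES (0 IMPLIES (NOT 0 OR NOT 0))) -> 1
  row 2 [00010]: (((0 OR NOT 0) XOR (1 XOR 1)) IMPLIES (0 IMPLIES (NOT 0 OR NOT 1))) -> 1
  row 3 [00011]: (((0 OR NOT 0) XOR (1 XOR 1)) IMPLIES (0 IMPLIES (NOT 0 OR NOT 1))) -> 1
  row 4 [00100]: (((0 OR NOT 0) XOR (0 XOR 0)) IMPLIES (1 IMPLIES (NOT 0 OR NOT 0))) -> 1
  row 5 [00101]: (((0 OR NOT 0) XOR (0 XOR 0)) IMPLIES (1 IMPLIES (NOT 0 OR NOT 0))) -> 1
  row 6 [00110]: (((0 OR NOT 0) XOR (1 XOR 1)) IMPLIES (1 IMPLIES (NOT 0 OR NOT 1))) -> 1
  row 7 [00111]: (((0 OR NOT 0) XOR (1 XOR 1)) IMPLIES (1 IMPLIES (NOT 0 OR NOT 1))) -> 1
  row 8 [01000]: (((0 OR NOT 1) XOR (0 XOR 0)) IMPLIES (0 IMPLIES (NOT 0 OR NOT 0))) -> 1
  row 9 [01001]: (((0 OR NOT 1) XOR (0 XOR 0)) IMPLIES (0 IMPLIES (NOT 0 OR NOT 0))) -> 1
  row 10 [01010]: (((0 OR NOT 1) XOR (1 XOR 1)) IMPLIES (0 IMPLIES (NOT 0 OR NOT 1))) -> 1
  row 11 [01011]: (((0 OR NOT 1) XOR (1 XOR 1)) IMPLIES (0 IMPLIES (NOT 0 OR NOT 1))) -> 1
  row 12 [01100]: (((0 OR NOT 1) XOR (0 XOR 0)) IMPLIES (1 IMPLIES (NOT 0 OR NOT 0))) -> 1
  row 13 [01101]: (((0 OR NOT 1) XOR (0 XOR 0)) IMPLIES (1 IMPLIES (NOT 0 OR NOT 0))) -> 1
  row 14 [01110]: (((0 OR NOT 1) XOR (1 XOR 1)) IMPLIES (1 IMPLIES (NOT 0 OR NOT 1))) -> 1
  row 15 [01111]: (((0 OR NOT 1) XOR (1 XOR 1)) IMPLIES (1 IMPLIES (NOT 0 OR NOT 1))) -> 1
  row 16 [10000]: (((1 OR NOT 0) XOR (0 XOR 0)) IMPLIES (0 IMPLIES (NOT 1 OR NOT 0))) -> 1
  row 17 [10001]: (((1 OR NOT 0) XOR (0 XOR 0)) IMPLIES (0 IMPLIES (NOT 1 OR NOT 0))) -> 1
  row 18 [10010]: (((1 OR NOT 0) XOR (1 XOR 1)) IMPLIES (0 IMPLIES (NOT 1 OR NOT 1))) -> 1
  row 19 [10011]: (((1 OR NOT 0) XOR (1 XOR 1)) IMPLIES (0 IMPLIES (NOT 1 OR NOT 1))) -> 1
  row 20 [10100]: (((1 OR NOT 0) XOR (0 XOR 0)) IMPLIES (1 IMPLIES (NOT 1 OR NOT 0))) -> 1
  row 21 [10101]: (((1 OR NOT 0) XOR (0 XOR 0)) IMPLIES (1 IMPLIES (NOT 1 OR NOT 0))) -> 1
  row 22 [10110]: (((1 OR NOT 0) XOR (1 XOR 1)) IMPLIES (1 IMPLIES (NOT 1 OR NOT 1))) -> 0
  row 23 [10111]: (((1 OR NOT 0) XOR (1 XOR 1)) IMPLIES (1 IMPLIES (NOT 1 OR NOT 1))) -> 0
  row 24 [11000]: (((1 OR NOT 1) XOR (0 XOR 0)) IMPLIES (0 IMPLIES (NOT 1 OR NOT 0))) -> 1
  row 25 [11001]: (((1 OR NOT 1) XOR (0 XOR 0)) IMPLIES (0 IMPLIES (NOT 1 OR NOT 0))) -> 1
  row 26 [11010]: (((1 OR NOT 1) XOR (1 XOR 1)) IMPLIES (0 IMPLIES (NOT 1 OR NOT 1))) -> 1
  row 27 [11011]: (((1 OR NOT 1) XOR (1 XOR 1)) IMPLIES (0 IMPLIES (NOT 1 OR NOT 1))) -> 1
  row 28 [11100]: (((1 OR NOT 1) XOR (0 XOR 0)) IMPLIES (1 IMPLIES (NOT 1 OR NOT 0))) -> 1
  row 29 [11101]: (((1 OR NOT 1) XOR (0 XOR 0)) IMPLIES (1 IMPLIES (NOT 1 OR NOT 0))) -> 1
  row 30 [11110]: (((1 OR NOT 1) XOR (1 XOR 1)) IMPLIES (1 IMPLIES (NOT 1 OR NOT 1))) -> 0
  row 31 [11111]: (((1 OR NOT 1) XOR (1 XOR 1)) IMPLIES (1 IMPLIES (NOT 1 OR NOT 1))) -> 0
Full result column, 4 rows per line (a,b,c fixed per line; d,e runs 00..11 left to right):
  rows 0-3 [a,b,c=000]: 1111  = hex F
  rows 4-7 [a,b,c=001]: 1111  = hex F
  rows 8-11 [a,b,c=010]: 1111  = hex F
  rows 12-15 [a,b,c=011]: 1111  = hex F
  rows 16-19 [a,b,c=100]: 1111  = hex F
  rows 20-23 [a,b,c=101]: 1100  = hex C
  rows 24-27 [a,b,c=110]: 1111  = hex F
  rows 28-31 [a,b,c=111]: 1100  = hex C
Output column (row 0 .. row 31) = 11111111111111111111110011111100
Output column grouped in 4s = 1111 1111 1111 1111 1111 1100 1111 1100 = 0xFFFFFCFC
Convert to decimal digit by digit (value = value*16 + digit):
  F -> 15
  15*16 + 15 (F) = 255
  255*16 + 15 (F) = 4095
  4095*16 + 15 (F) = 65535
  65535*16 + 15 (F) = 1048575
  1048575*16 + 12 (C) = 16777212
  16777212*16 + 15 (F) = 268435407
  268435407*16 + 12 (C) = 4294966524
Decimal = 4294966524

4294966524


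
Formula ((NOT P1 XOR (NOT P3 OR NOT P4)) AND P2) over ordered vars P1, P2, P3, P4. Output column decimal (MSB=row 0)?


Formula: ((NOT P1 XOR (NOT P3 OR NOT P4)) AND P2) over P1, P2, P3, P4 (16 rows)
Evaluate each row (bits = P1,P2,P3,P4, MSB first):
  row 0 [0000]: ((NOT 0 XOR (NOT 0 OR NOT 0)) AND 0) -> 0
  row 1 [0001]: ((NOT 0 XOR (NOT 0 OR NOT 1)) AND 0) -> 0
  row 2 [0010]: ((NOT 0 XOR (NOT 1 OR NOT 0)) AND 0) -> 0
  row 3 [0011]: ((NOT 0 XOR (NOT 1 OR NOT 1)) AND 0) -> 0
  row 4 [0100]: ((NOT 0 XOR (NOT 0 OR NOT 0)) AND 1) -> 0
  row 5 [0101]: ((NOT 0 XOR (NOT 0 OR NOT 1)) AND 1) -> 0
  row 6 [0110]: ((NOT 0 XOR (NOT 1 OR NOT 0)) AND 1) -> 0
  row 7 [0111]: ((NOT 0 XOR (NOT 1 OR NOT 1)) AND 1) -> 1
  row 8 [1000]: ((NOT 1 XOR (NOT 0 OR NOT 0)) AND 0) -> 0
  row 9 [1001]: ((NOT 1 XOR (NOT 0 OR NOT 1)) AND 0) -> 0
  row 10 [1010]: ((NOT 1 XOR (NOT 1 OR NOT 0)) AND 0) -> 0
  row 11 [1011]: ((NOT 1 XOR (NOT 1 OR NOT 1)) AND 0) -> 0
  row 12 [1100]: ((NOT 1 XOR (NOT 0 OR NOT 0)) AND 1) -> 1
  row 13 [1101]: ((NOT 1 XOR (NOT 0 OR NOT 1)) AND 1) -> 1
  row 14 [1110]: ((NOT 1 XOR (NOT 1 OR NOT 0)) AND 1) -> 1
  row 15 [1111]: ((NOT 1 XOR (NOT 1 OR NOT 1)) AND 1) -> 0
Full result column, 4 rows per line (P1,P2 fixed per line; P3,P4 runs 00..11 left to right):
  rows 0-3 [P1,P2=00]: 0000  = hex 0
  rows 4-7 [P1,P2=01]: 0001  = hex 1
  rows 8-11 [P1,P2=10]: 0000  = hex 0
  rows 12-15 [P1,P2=11]: 1110  = hex E
Output column (row 0 .. row 15) = 0000000100001110
Output column grouped in 4s = 0000 0001 0000 1110 = 0x010E
Convert to decimal digit by digit (value = value*16 + digit):
  0 -> 0
  0*16 + 1 = 1
  1*16 + 0 = 16
  16*16 + 14 (E) = 270
Decimal = 270

270


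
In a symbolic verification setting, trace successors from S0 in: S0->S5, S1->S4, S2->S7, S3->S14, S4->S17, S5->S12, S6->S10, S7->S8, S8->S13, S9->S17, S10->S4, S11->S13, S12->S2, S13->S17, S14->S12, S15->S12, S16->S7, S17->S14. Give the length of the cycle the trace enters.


Trace from S0 until a state repeats:
  S0 -> S5 -> S12 -> S2 -> S7 -> S8 -> S13 -> S17 -> S14 -> S12
S12 first seen at step 2, revisited at step 9.
Cycle length = 9 - 2 = 7

7


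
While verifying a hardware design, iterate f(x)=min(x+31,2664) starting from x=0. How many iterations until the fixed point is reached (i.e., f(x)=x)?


Step 1: x=0, cap=2664, increment=31
Step 2: x grows by 31 each step until capped at 2664; fixed point is x=2664
Step 3: iterations = ceil(2664/31) = 86

86


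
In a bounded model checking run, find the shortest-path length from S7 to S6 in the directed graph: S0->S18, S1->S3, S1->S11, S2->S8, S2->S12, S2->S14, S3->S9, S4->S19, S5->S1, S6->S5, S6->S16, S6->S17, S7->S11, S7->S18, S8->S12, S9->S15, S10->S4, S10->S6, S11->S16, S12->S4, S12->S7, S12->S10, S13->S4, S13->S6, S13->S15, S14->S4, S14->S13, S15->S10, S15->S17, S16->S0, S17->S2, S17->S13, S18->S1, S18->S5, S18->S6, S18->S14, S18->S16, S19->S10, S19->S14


BFS layer-by-layer from S7:
  dist 0: {S7}
  dist 1: {S11, S18}
  dist 2: {S1, S5, S6, S14, S16}
  -> S6 reached at distance 2
Shortest path length = 2

2


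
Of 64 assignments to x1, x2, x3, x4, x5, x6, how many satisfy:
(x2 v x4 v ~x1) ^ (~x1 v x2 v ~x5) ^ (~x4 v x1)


CNF with 3 clauses over 6 vars (64 assignments).
An assignment satisfies CNF iff every clause has >=1 true literal.
Check each row (bits = x1,x2,x3,x4,x5,x6; clause T/F shown):
  row 0 [000000]: clauses=TTT -> 1
  row 1 [000001]: clauses=TTT -> 1
  row 2 [000010]: clauses=TTT -> 1
  row 3 [000011]: clauses=TTT -> 1
  row 4 [000100]: clauses=TTF -> 0
  (every remaining row is evaluated the same way; all 64 results are listed next)
Full result column, 8 rows per line (x1,x2,x3 fixed per line; x4,x5,x6 runs 000..111 left to right):
  rows 0-7 [x1,x2,x3=000]: 11110000  (ones: 4)
  rows 8-15 [x1,x2,x3=001]: 11110000  (ones: 4)
  rows 16-23 [x1,x2,x3=010]: 11110000  (ones: 4)
  rows 24-31 [x1,x2,x3=011]: 11110000  (ones: 4)
  rows 32-39 [x1,x2,x3=100]: 00001100  (ones: 2)
  rows 40-47 [x1,x2,x3=101]: 00001100  (ones: 2)
  rows 48-55 [x1,x2,x3=110]: 11111111  (ones: 8)
  rows 56-63 [x1,x2,x3=111]: 11111111  (ones: 8)
Satisfying assignments = 4+4+4+4+2+2+8+8 = 36

36


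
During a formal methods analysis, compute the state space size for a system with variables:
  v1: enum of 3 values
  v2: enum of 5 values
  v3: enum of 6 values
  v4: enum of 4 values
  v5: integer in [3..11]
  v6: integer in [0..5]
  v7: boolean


State space = product of domain sizes of all variables.
Domain sizes:
  v1 (enum of 3 values): 3
  v2 (enum of 5 values): 5
  v3 (enum of 6 values): 6
  v4 (enum of 4 values): 4
  v5 (integer in [3..11]): 9
  v6 (integer in [0..5]): 6
  v7 (boolean): 2
Product = 3 * 5 * 6 * 4 * 9 * 6 * 2 = 38880

38880


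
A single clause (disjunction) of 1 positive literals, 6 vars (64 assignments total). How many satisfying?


Step 1: Total=2^6=64
Step 2: Unsat when all 1 false: 2^5=32
Step 3: Sat=64-32=32

32


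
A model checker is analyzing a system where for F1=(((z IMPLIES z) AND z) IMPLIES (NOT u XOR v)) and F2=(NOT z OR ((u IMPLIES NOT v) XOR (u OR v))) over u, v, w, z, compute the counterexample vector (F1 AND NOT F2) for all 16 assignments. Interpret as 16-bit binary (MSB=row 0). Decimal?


F1 = (((z IMPLIES z) AND z) IMPLIES (NOT u XOR v))
F2 = (NOT z OR ((u IMPLIES NOT v) XOR (u OR v)))
Counterexample to F1=>F2 is where F1=1 and F2=0.
Evaluate each row (bits = u,v,w,z, MSB first):
  row 0 [0000]: F1=1 F2=1 -> F1&~F2 -> 0
  row 1 [0001]: F1=1 F2=1 -> F1&~F2 -> 0
  row 2 [0010]: F1=1 F2=1 -> F1&~F2 -> 0
  row 3 [0011]: F1=1 F2=1 -> F1&~F2 -> 0
  row 4 [0100]: F1=1 F2=1 -> F1&~F2 -> 0
  row 5 [0101]: F1=0 F2=0 -> F1&~F2 -> 0
  row 6 [0110]: F1=1 F2=1 -> F1&~F2 -> 0
  row 7 [0111]: F1=0 F2=0 -> F1&~F2 -> 0
  row 8 [1000]: F1=1 F2=1 -> F1&~F2 -> 0
  row 9 [1001]: F1=0 F2=0 -> F1&~F2 -> 0
  row 10 [1010]: F1=1 F2=1 -> F1&~F2 -> 0
  row 11 [1011]: F1=0 F2=0 -> F1&~F2 -> 0
  row 12 [1100]: F1=1 F2=1 -> F1&~F2 -> 0
  row 13 [1101]: F1=1 F2=1 -> F1&~F2 -> 0
  row 14 [1110]: F1=1 F2=1 -> F1&~F2 -> 0
  row 15 [1111]: F1=1 F2=1 -> F1&~F2 -> 0
Full result column, 4 rows per line (u,v fixed per line; w,z runs 00..11 left to right):
  rows 0-3 [u,v=00]: 0000  = hex 0
  rows 4-7 [u,v=01]: 0000  = hex 0
  rows 8-11 [u,v=10]: 0000  = hex 0
  rows 12-15 [u,v=11]: 0000  = hex 0
Counterexample vector (row 0 .. row 15) = 0000000000000000
Output column grouped in 4s = 0000 0000 0000 0000 = 0x0000
Convert to decimal digit by digit (value = value*16 + digit):
  0 -> 0
  0*16 + 0 = 0
  0*16 + 0 = 0
  0*16 + 0 = 0
Decimal = 0

0


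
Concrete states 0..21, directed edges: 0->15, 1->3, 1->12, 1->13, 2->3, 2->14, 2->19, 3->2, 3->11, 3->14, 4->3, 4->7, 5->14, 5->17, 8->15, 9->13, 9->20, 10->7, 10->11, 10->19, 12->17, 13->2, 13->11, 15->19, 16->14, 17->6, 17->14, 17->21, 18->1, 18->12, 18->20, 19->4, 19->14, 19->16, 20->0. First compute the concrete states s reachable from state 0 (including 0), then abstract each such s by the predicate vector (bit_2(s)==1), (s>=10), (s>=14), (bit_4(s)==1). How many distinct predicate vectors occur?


BFS from 0:
Concrete reachable: {0, 2, 3, 4, 7, 11, 14, 15, 16, 19}
Abstract via predicates (bit_2(s)==1), (s>=10), (s>=14), (bit_4(s)==1):
  (0,0,0,0) <- {0, 2, 3}
  (0,1,0,0) <- {11}
  (0,1,1,1) <- {16, 19}
  (1,0,0,0) <- {4, 7}
  (1,1,1,0) <- {14, 15}
Distinct abstract states = 5

5


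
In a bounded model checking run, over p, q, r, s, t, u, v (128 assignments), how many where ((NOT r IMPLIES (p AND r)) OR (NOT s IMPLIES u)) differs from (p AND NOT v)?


F1 = ((NOT r IMPLIES (p AND r)) OR (NOT s IMPLIES u))
F2 = (p AND NOT v)
Evaluate both on each of 128 rows (bits = p,q,r,s,t,u,v):
  row 0 [0000000]: F1=0 F2=0 -> 0
  row 1 [0000001]: F1=0 F2=0 -> 0
  row 2 [0000010]: F1=1 F2=0 (differ) -> 1
  row 3 [0000011]: F1=1 F2=0 (differ) -> 1
  row 4 [0000100]: F1=0 F2=0 -> 0
  (every remaining row is evaluated the same way; all 128 results are listed next)
Full result column, 8 rows per line (p,q,r,s fixed per line; t,u,v runs 000..111 left to right):
  rows 0-7 [p,q,r,s=0000]: 00110011  (ones: 4)
  rows 8-15 [p,q,r,s=0001]: 11111111  (ones: 8)
  rows 16-23 [p,q,r,s=0010]: 11111111  (ones: 8)
  rows 24-31 [p,q,r,s=0011]: 11111111  (ones: 8)
  rows 32-39 [p,q,r,s=0100]: 00110011  (ones: 4)
  rows 40-47 [p,q,r,s=0101]: 11111111  (ones: 8)
  rows 48-55 [p,q,r,s=0110]: 11111111  (ones: 8)
  rows 56-63 [p,q,r,s=0111]: 11111111  (ones: 8)
  rows 64-71 [p,q,r,s=1000]: 10011001  (ones: 4)
  rows 72-79 [p,q,r,s=1001]: 01010101  (ones: 4)
  rows 80-87 [p,q,r,s=1010]: 01010101  (ones: 4)
  rows 88-95 [p,q,r,s=1011]: 01010101  (ones: 4)
  rows 96-103 [p,q,r,s=1100]: 10011001  (ones: 4)
  rows 104-111 [p,q,r,s=1101]: 01010101  (ones: 4)
  rows 112-119 [p,q,r,s=1110]: 01010101  (ones: 4)
  rows 120-127 [p,q,r,s=1111]: 01010101  (ones: 4)
Disagreements = 4+8+8+8+4+8+8+8+4+4+4+4+4+4+4+4 = 88

88


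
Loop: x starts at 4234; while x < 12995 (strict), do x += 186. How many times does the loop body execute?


Step 1: x goes from 4234 toward 12995 by 186; the body runs while x<12995, so iterations = ceil((bound-start)/step)
Step 2: Distance=8761
Step 3: ceil(8761/186)=48

48


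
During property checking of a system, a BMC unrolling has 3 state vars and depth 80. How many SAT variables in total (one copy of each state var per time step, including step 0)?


BMC unrolls to depth k, creating one copy of each state var for steps 0..k.
Step count = 80 + 1 = 81 (steps 0 through 80)
Vars per step = 3
Total = 3 * 81 = 243

243


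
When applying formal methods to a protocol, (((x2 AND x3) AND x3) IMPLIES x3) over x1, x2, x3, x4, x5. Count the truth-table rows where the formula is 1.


Formula: (((x2 AND x3) AND x3) IMPLIES x3) over 5 vars (32 rows)
Evaluate each row (x1, x2, x3, x4, x5 as bits, MSB first):
  row 0 [00000]: (((0 AND 0) AND 0) IMPLIES 0) -> 1
  row 1 [00001]: (((0 AND 0) AND 0) IMPLIES 0) -> 1
  row 2 [00010]: (((0 AND 0) AND 0) IMPLIES 0) -> 1
  row 3 [00011]: (((0 AND 0) AND 0) IMPLIES 0) -> 1
  row 4 [00100]: (((0 AND 1) AND 1) IMPLIES 1) -> 1
  row 5 [00101]: (((0 AND 1) AND 1) IMPLIES 1) -> 1
  row 6 [00110]: (((0 AND 1) AND 1) IMPLIES 1) -> 1
  row 7 [00111]: (((0 AND 1) AND 1) IMPLIES 1) -> 1
  row 8 [01000]: (((1 AND 0) AND 0) IMPLIES 0) -> 1
  row 9 [01001]: (((1 AND 0) AND 0) IMPLIES 0) -> 1
  row 10 [01010]: (((1 AND 0) AND 0) IMPLIES 0) -> 1
  row 11 [01011]: (((1 AND 0) AND 0) IMPLIES 0) -> 1
  row 12 [01100]: (((1 AND 1) AND 1) IMPLIES 1) -> 1
  row 13 [01101]: (((1 AND 1) AND 1) IMPLIES 1) -> 1
  row 14 [01110]: (((1 AND 1) AND 1) IMPLIES 1) -> 1
  row 15 [01111]: (((1 AND 1) AND 1) IMPLIES 1) -> 1
  row 16 [10000]: (((0 AND 0) AND 0) IMPLIES 0) -> 1
  row 17 [10001]: (((0 AND 0) AND 0) IMPLIES 0) -> 1
  row 18 [10010]: (((0 AND 0) AND 0) IMPLIES 0) -> 1
  row 19 [10011]: (((0 AND 0) AND 0) IMPLIES 0) -> 1
  row 20 [10100]: (((0 AND 1) AND 1) IMPLIES 1) -> 1
  row 21 [10101]: (((0 AND 1) AND 1) IMPLIES 1) -> 1
  row 22 [10110]: (((0 AND 1) AND 1) IMPLIES 1) -> 1
  row 23 [10111]: (((0 AND 1) AND 1) IMPLIES 1) -> 1
  row 24 [11000]: (((1 AND 0) AND 0) IMPLIES 0) -> 1
  row 25 [11001]: (((1 AND 0) AND 0) IMPLIES 0) -> 1
  row 26 [11010]: (((1 AND 0) AND 0) IMPLIES 0) -> 1
  row 27 [11011]: (((1 AND 0) AND 0) IMPLIES 0) -> 1
  row 28 [11100]: (((1 AND 1) AND 1) IMPLIES 1) -> 1
  row 29 [11101]: (((1 AND 1) AND 1) IMPLIES 1) -> 1
  row 30 [11110]: (((1 AND 1) AND 1) IMPLIES 1) -> 1
  row 31 [11111]: (((1 AND 1) AND 1) IMPLIES 1) -> 1
Full result column, 8 rows per line (x1,x2 fixed per line; x3,x4,x5 runs 000..111 left to right):
  rows 0-7 [x1,x2=00]: 11111111  (ones: 8)
  rows 8-15 [x1,x2=01]: 11111111  (ones: 8)
  rows 16-23 [x1,x2=10]: 11111111  (ones: 8)
  rows 24-31 [x1,x2=11]: 11111111  (ones: 8)
Count of 1-rows = 8+8+8+8 = 32

32


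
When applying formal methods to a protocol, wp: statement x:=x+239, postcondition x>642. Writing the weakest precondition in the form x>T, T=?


Formula: wp(x:=E, P) = P[E/x] (substitute E for x in postcondition)
Step 1: Postcondition: x>642
Step 2: Substitute x+239 for x: x+239>642
Step 3: Solve for x: x > 642-239 = 403

403


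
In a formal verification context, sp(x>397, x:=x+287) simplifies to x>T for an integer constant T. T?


Formula: sp(P, x:=E) = exists old_x. (x = E[old_x/x]) AND P[old_x/x] (old_x is the value of x before the assignment; eliminate old_x by solving x = E[old_x/x] for old_x)
Step 1: Precondition P: x>397, i.e. old_x > 397
Step 2: Assignment gives x = old_x + 287, so old_x = x - 287
Step 3: Substitute into P: x - 287 > 397
Step 4: Simplify: x > 397+287 = 684

684


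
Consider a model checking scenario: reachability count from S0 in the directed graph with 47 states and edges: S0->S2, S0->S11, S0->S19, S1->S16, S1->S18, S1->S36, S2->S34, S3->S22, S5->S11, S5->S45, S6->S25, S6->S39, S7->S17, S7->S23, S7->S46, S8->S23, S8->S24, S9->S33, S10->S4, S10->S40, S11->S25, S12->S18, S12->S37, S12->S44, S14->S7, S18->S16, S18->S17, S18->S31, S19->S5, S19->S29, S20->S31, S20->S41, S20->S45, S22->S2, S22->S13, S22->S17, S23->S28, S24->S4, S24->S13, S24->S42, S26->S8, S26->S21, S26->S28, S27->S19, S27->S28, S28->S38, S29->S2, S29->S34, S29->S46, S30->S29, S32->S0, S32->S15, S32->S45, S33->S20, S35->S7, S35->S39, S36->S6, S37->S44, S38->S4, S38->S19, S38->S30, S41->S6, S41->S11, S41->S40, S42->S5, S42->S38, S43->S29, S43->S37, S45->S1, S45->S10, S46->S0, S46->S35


BFS from S0:
  layer 0: {S0}
  layer 1: {S2, S11, S19}
  layer 2: {S5, S25, S29, S34}
  layer 3: {S45, S46}
  layer 4: {S1, S10, S35}
  layer 5: {S4, S7, S16, S18, S36, S39, S40}
  layer 6: {S6, S17, S23, S31}
  layer 7: {S28}
  layer 8: {S38}
  layer 9: {S30}
Reachable set: {S0, S1, S2, S4, S5, S6, S7, S10, S11, S16, S17, S18, S19, S23, S25, S28, S29, S30, S31, S34, S35, S36, S38, S39, S40, S45, S46}
Count = 27

27


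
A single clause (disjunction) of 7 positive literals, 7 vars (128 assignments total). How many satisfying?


Step 1: Total=2^7=128
Step 2: Unsat when all 7 false: 2^0=1
Step 3: Sat=128-1=127

127


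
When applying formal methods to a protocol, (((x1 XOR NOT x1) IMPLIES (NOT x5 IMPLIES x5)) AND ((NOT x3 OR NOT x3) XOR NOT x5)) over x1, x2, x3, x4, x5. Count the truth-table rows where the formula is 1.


Formula: (((x1 XOR NOT x1) IMPLIES (NOT x5 IMPLIES x5)) AND ((NOT x3 OR NOT x3) XOR NOT x5)) over 5 vars (32 rows)
Evaluate each row (x1, x2, x3, x4, x5 as bits, MSB first):
  row 0 [00000]: (((0 XOR NOT 0) IMPLIES (NOT 0 IMPLIES 0)) AND ((NOT 0 OR NOT 0) XOR NOT 0)) -> 0
  row 1 [00001]: (((0 XOR NOT 0) IMPLIES (NOT 1 IMPLIES 1)) AND ((NOT 0 OR NOT 0) XOR NOT 1)) -> 1
  row 2 [00010]: (((0 XOR NOT 0) IMPLIES (NOT 0 IMPLIES 0)) AND ((NOT 0 OR NOT 0) XOR NOT 0)) -> 0
  row 3 [00011]: (((0 XOR NOT 0) IMPLIES (NOT 1 IMPLIES 1)) AND ((NOT 0 OR NOT 0) XOR NOT 1)) -> 1
  row 4 [00100]: (((0 XOR NOT 0) IMPLIES (NOT 0 IMPLIES 0)) AND ((NOT 1 OR NOT 1) XOR NOT 0)) -> 0
  row 5 [00101]: (((0 XOR NOT 0) IMPLIES (NOT 1 IMPLIES 1)) AND ((NOT 1 OR NOT 1) XOR NOT 1)) -> 0
  row 6 [00110]: (((0 XOR NOT 0) IMPLIES (NOT 0 IMPLIES 0)) AND ((NOT 1 OR NOT 1) XOR NOT 0)) -> 0
  row 7 [00111]: (((0 XOR NOT 0) IMPLIES (NOT 1 IMPLIES 1)) AND ((NOT 1 OR NOT 1) XOR NOT 1)) -> 0
  row 8 [01000]: (((0 XOR NOT 0) IMPLIES (NOT 0 IMPLIES 0)) AND ((NOT 0 OR NOT 0) XOR NOT 0)) -> 0
  row 9 [01001]: (((0 XOR NOT 0) IMPLIES (NOT 1 IMPLIES 1)) AND ((NOT 0 OR NOT 0) XOR NOT 1)) -> 1
  row 10 [01010]: (((0 XOR NOT 0) IMPLIES (NOT 0 IMPLIES 0)) AND ((NOT 0 OR NOT 0) XOR NOT 0)) -> 0
  row 11 [01011]: (((0 XOR NOT 0) IMPLIES (NOT 1 IMPLIES 1)) AND ((NOT 0 OR NOT 0) XOR NOT 1)) -> 1
  row 12 [01100]: (((0 XOR NOT 0) IMPLIES (NOT 0 IMPLIES 0)) AND ((NOT 1 OR NOT 1) XOR NOT 0)) -> 0
  row 13 [01101]: (((0 XOR NOT 0) IMPLIES (NOT 1 IMPLIES 1)) AND ((NOT 1 OR NOT 1) XOR NOT 1)) -> 0
  row 14 [01110]: (((0 XOR NOT 0) IMPLIES (NOT 0 IMPLIES 0)) AND ((NOT 1 OR NOT 1) XOR NOT 0)) -> 0
  row 15 [01111]: (((0 XOR NOT 0) IMPLIES (NOT 1 IMPLIES 1)) AND ((NOT 1 OR NOT 1) XOR NOT 1)) -> 0
  row 16 [10000]: (((1 XOR NOT 1) IMPLIES (NOT 0 IMPLIES 0)) AND ((NOT 0 OR NOT 0) XOR NOT 0)) -> 0
  row 17 [10001]: (((1 XOR NOT 1) IMPLIES (NOT 1 IMPLIES 1)) AND ((NOT 0 OR NOT 0) XOR NOT 1)) -> 1
  row 18 [10010]: (((1 XOR NOT 1) IMPLIES (NOT 0 IMPLIES 0)) AND ((NOT 0 OR NOT 0) XOR NOT 0)) -> 0
  row 19 [10011]: (((1 XOR NOT 1) IMPLIES (NOT 1 IMPLIES 1)) AND ((NOT 0 OR NOT 0) XOR NOT 1)) -> 1
  row 20 [10100]: (((1 XOR NOT 1) IMPLIES (NOT 0 IMPLIES 0)) AND ((NOT 1 OR NOT 1) XOR NOT 0)) -> 0
  row 21 [10101]: (((1 XOR NOT 1) IMPLIES (NOT 1 IMPLIES 1)) AND ((NOT 1 OR NOT 1) XOR NOT 1)) -> 0
  row 22 [10110]: (((1 XOR NOT 1) IMPLIES (NOT 0 IMPLIES 0)) AND ((NOT 1 OR NOT 1) XOR NOT 0)) -> 0
  row 23 [10111]: (((1 XOR NOT 1) IMPLIES (NOT 1 IMPLIES 1)) AND ((NOT 1 OR NOT 1) XOR NOT 1)) -> 0
  row 24 [11000]: (((1 XOR NOT 1) IMPLIES (NOT 0 IMPLIES 0)) AND ((NOT 0 OR NOT 0) XOR NOT 0)) -> 0
  row 25 [11001]: (((1 XOR NOT 1) IMPLIES (NOT 1 IMPLIES 1)) AND ((NOT 0 OR NOT 0) XOR NOT 1)) -> 1
  row 26 [11010]: (((1 XOR NOT 1) IMPLIES (NOT 0 IMPLIES 0)) AND ((NOT 0 OR NOT 0) XOR NOT 0)) -> 0
  row 27 [11011]: (((1 XOR NOT 1) IMPLIES (NOT 1 IMPLIES 1)) AND ((NOT 0 OR NOT 0) XOR NOT 1)) -> 1
  row 28 [11100]: (((1 XOR NOT 1) IMPLIES (NOT 0 IMPLIES 0)) AND ((NOT 1 OR NOT 1) XOR NOT 0)) -> 0
  row 29 [11101]: (((1 XOR NOT 1) IMPLIES (NOT 1 IMPLIES 1)) AND ((NOT 1 OR NOT 1) XOR NOT 1)) -> 0
  row 30 [11110]: (((1 XOR NOT 1) IMPLIES (NOT 0 IMPLIES 0)) AND ((NOT 1 OR NOT 1) XOR NOT 0)) -> 0
  row 31 [11111]: (((1 XOR NOT 1) IMPLIES (NOT 1 IMPLIES 1)) AND ((NOT 1 OR NOT 1) XOR NOT 1)) -> 0
Full result column, 8 rows per line (x1,x2 fixed per line; x3,x4,x5 runs 000..111 left to right):
  rows 0-7 [x1,x2=00]: 01010000  (ones: 2)
  rows 8-15 [x1,x2=01]: 01010000  (ones: 2)
  rows 16-23 [x1,x2=10]: 01010000  (ones: 2)
  rows 24-31 [x1,x2=11]: 01010000  (ones: 2)
Count of 1-rows = 2+2+2+2 = 8

8


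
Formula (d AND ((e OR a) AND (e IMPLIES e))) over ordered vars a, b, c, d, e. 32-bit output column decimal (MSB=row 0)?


Formula: (d AND ((e OR a) AND (e IMPLIES e))) over a, b, c, d, e (32 rows)
Evaluate each row (bits = a,b,c,d,e, MSB first):
  row 0 [00000]: (0 AND ((0 OR 0) AND (0 IMPLIES 0))) -> 0
  row 1 [00001]: (0 AND ((1 OR 0) AND (1 IMPLIES 1))) -> 0
  row 2 [00010]: (1 AND ((0 OR 0) AND (0 IMPLIES 0))) -> 0
  row 3 [00011]: (1 AND ((1 OR 0) AND (1 IMPLIES 1))) -> 1
  row 4 [00100]: (0 AND ((0 OR 0) AND (0 IMPLIES 0))) -> 0
  row 5 [00101]: (0 AND ((1 OR 0) AND (1 IMPLIES 1))) -> 0
  row 6 [00110]: (1 AND ((0 OR 0) AND (0 IMPLIES 0))) -> 0
  row 7 [00111]: (1 AND ((1 OR 0) AND (1 IMPLIES 1))) -> 1
  row 8 [01000]: (0 AND ((0 OR 0) AND (0 IMPLIES 0))) -> 0
  row 9 [01001]: (0 AND ((1 OR 0) AND (1 IMPLIES 1))) -> 0
  row 10 [01010]: (1 AND ((0 OR 0) AND (0 IMPLIES 0))) -> 0
  row 11 [01011]: (1 AND ((1 OR 0) AND (1 IMPLIES 1))) -> 1
  row 12 [01100]: (0 AND ((0 OR 0) AND (0 IMPLIES 0))) -> 0
  row 13 [01101]: (0 AND ((1 OR 0) AND (1 IMPLIES 1))) -> 0
  row 14 [01110]: (1 AND ((0 OR 0) AND (0 IMPLIES 0))) -> 0
  row 15 [01111]: (1 AND ((1 OR 0) AND (1 IMPLIES 1))) -> 1
  row 16 [10000]: (0 AND ((0 OR 1) AND (0 IMPLIES 0))) -> 0
  row 17 [10001]: (0 AND ((1 OR 1) AND (1 IMPLIES 1))) -> 0
  row 18 [10010]: (1 AND ((0 OR 1) AND (0 IMPLIES 0))) -> 1
  row 19 [10011]: (1 AND ((1 OR 1) AND (1 IMPLIES 1))) -> 1
  row 20 [10100]: (0 AND ((0 OR 1) AND (0 IMPLIES 0))) -> 0
  row 21 [10101]: (0 AND ((1 OR 1) AND (1 IMPLIES 1))) -> 0
  row 22 [10110]: (1 AND ((0 OR 1) AND (0 IMPLIES 0))) -> 1
  row 23 [10111]: (1 AND ((1 OR 1) AND (1 IMPLIES 1))) -> 1
  row 24 [11000]: (0 AND ((0 OR 1) AND (0 IMPLIES 0))) -> 0
  row 25 [11001]: (0 AND ((1 OR 1) AND (1 IMPLIES 1))) -> 0
  row 26 [11010]: (1 AND ((0 OR 1) AND (0 IMPLIES 0))) -> 1
  row 27 [11011]: (1 AND ((1 OR 1) AND (1 IMPLIES 1))) -> 1
  row 28 [11100]: (0 AND ((0 OR 1) AND (0 IMPLIES 0))) -> 0
  row 29 [11101]: (0 AND ((1 OR 1) AND (1 IMPLIES 1))) -> 0
  row 30 [11110]: (1 AND ((0 OR 1) AND (0 IMPLIES 0))) -> 1
  row 31 [11111]: (1 AND ((1 OR 1) AND (1 IMPLIES 1))) -> 1
Full result column, 4 rows per line (a,b,c fixed per line; d,e runs 00..11 left to right):
  rows 0-3 [a,b,c=000]: 0001  = hex 1
  rows 4-7 [a,b,c=001]: 0001  = hex 1
  rows 8-11 [a,b,c=010]: 0001  = hex 1
  rows 12-15 [a,b,c=011]: 0001  = hex 1
  rows 16-19 [a,b,c=100]: 0011  = hex 3
  rows 20-23 [a,b,c=101]: 0011  = hex 3
  rows 24-27 [a,b,c=110]: 0011  = hex 3
  rows 28-31 [a,b,c=111]: 0011  = hex 3
Output column (row 0 .. row 31) = 00010001000100010011001100110011
Output column grouped in 4s = 0001 0001 0001 0001 0011 0011 0011 0011 = 0x11113333
Convert to decimal digit by digit (value = value*16 + digit):
  1 -> 1
  1*16 + 1 = 17
  17*16 + 1 = 273
  273*16 + 1 = 4369
  4369*16 + 3 = 69907
  69907*16 + 3 = 1118515
  1118515*16 + 3 = 17896243
  17896243*16 + 3 = 286339891
Decimal = 286339891

286339891


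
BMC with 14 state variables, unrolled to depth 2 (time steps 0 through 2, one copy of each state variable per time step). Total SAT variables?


BMC unrolls to depth k, creating one copy of each state var for steps 0..k.
Step count = 2 + 1 = 3 (steps 0 through 2)
Vars per step = 14
Total = 14 * 3 = 42

42


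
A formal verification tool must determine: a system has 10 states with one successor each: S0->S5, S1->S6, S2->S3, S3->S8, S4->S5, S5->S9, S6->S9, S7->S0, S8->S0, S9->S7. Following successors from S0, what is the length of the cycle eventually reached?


Trace from S0 until a state repeats:
  S0 -> S5 -> S9 -> S7 -> S0
S0 first seen at step 0, revisited at step 4.
Cycle length = 4 - 0 = 4

4


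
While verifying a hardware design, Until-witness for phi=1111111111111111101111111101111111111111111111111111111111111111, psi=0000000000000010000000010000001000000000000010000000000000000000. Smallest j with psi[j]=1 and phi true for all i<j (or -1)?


(phi U psi) at 0: need smallest j with psi[j]=1 and phi[i]=1 for all i in [0,j).
Scan from step 0:
  step 0: phi=1, psi=0 -> continue
  step 1: phi=1, psi=0 -> continue
  step 2: phi=1, psi=0 -> continue
  step 3: phi=1, psi=0 -> continue
  step 14: psi=1 and phi held for [0,14) -> witness found
Witness step = 14

14


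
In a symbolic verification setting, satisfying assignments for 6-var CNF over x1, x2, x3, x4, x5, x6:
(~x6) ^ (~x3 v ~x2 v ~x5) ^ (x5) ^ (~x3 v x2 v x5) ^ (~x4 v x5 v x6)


CNF with 5 clauses over 6 vars (64 assignments).
An assignment satisfies CNF iff every clause has >=1 true literal.
Check each row (bits = x1,x2,x3,x4,x5,x6; clause T/F shown):
  row 0 [000000]: clauses=TTFTT -> 0
  row 1 [000001]: clauses=FTFTT -> 0
  row 2 [000010]: clauses=TTTTT -> 1
  row 3 [000011]: clauses=FTTTT -> 0
  row 4 [000100]: clauses=TTFTF -> 0
  (every remaining row is evaluated the same way; all 64 results are listed next)
Full result column, 8 rows per line (x1,x2,x3 fixed per line; x4,x5,x6 runs 000..111 left to right):
  rows 0-7 [x1,x2,x3=000]: 00100010  (ones: 2)
  rows 8-15 [x1,x2,x3=001]: 00100010  (ones: 2)
  rows 16-23 [x1,x2,x3=010]: 00100010  (ones: 2)
  rows 24-31 [x1,x2,x3=011]: 00000000  (ones: 0)
  rows 32-39 [x1,x2,x3=100]: 00100010  (ones: 2)
  rows 40-47 [x1,x2,x3=101]: 00100010  (ones: 2)
  rows 48-55 [x1,x2,x3=110]: 00100010  (ones: 2)
  rows 56-63 [x1,x2,x3=111]: 00000000  (ones: 0)
Satisfying assignments = 2+2+2+0+2+2+2+0 = 12

12


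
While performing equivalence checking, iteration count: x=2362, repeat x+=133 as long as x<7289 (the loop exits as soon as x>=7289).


Step 1: x goes from 2362 toward 7289 by 133; the body runs while x<7289, so iterations = ceil((bound-start)/step)
Step 2: Distance=4927
Step 3: ceil(4927/133)=38

38


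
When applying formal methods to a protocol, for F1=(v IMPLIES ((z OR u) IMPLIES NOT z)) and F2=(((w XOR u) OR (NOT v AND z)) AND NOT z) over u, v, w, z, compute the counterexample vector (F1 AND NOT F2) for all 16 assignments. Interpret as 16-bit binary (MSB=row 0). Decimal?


F1 = (v IMPLIES ((z OR u) IMPLIES NOT z))
F2 = (((w XOR u) OR (NOT v AND z)) AND NOT z)
Counterexample to F1=>F2 is where F1=1 and F2=0.
Evaluate each row (bits = u,v,w,z, MSB first):
  row 0 [0000]: F1=1 F2=0 -> F1&~F2 -> 1
  row 1 [0001]: F1=1 F2=0 -> F1&~F2 -> 1
  row 2 [0010]: F1=1 F2=1 -> F1&~F2 -> 0
  row 3 [0011]: F1=1 F2=0 -> F1&~F2 -> 1
  row 4 [0100]: F1=1 F2=0 -> F1&~F2 -> 1
  row 5 [0101]: F1=0 F2=0 -> F1&~F2 -> 0
  row 6 [0110]: F1=1 F2=1 -> F1&~F2 -> 0
  row 7 [0111]: F1=0 F2=0 -> F1&~F2 -> 0
  row 8 [1000]: F1=1 F2=1 -> F1&~F2 -> 0
  row 9 [1001]: F1=1 F2=0 -> F1&~F2 -> 1
  row 10 [1010]: F1=1 F2=0 -> F1&~F2 -> 1
  row 11 [1011]: F1=1 F2=0 -> F1&~F2 -> 1
  row 12 [1100]: F1=1 F2=1 -> F1&~F2 -> 0
  row 13 [1101]: F1=0 F2=0 -> F1&~F2 -> 0
  row 14 [1110]: F1=1 F2=0 -> F1&~F2 -> 1
  row 15 [1111]: F1=0 F2=0 -> F1&~F2 -> 0
Full result column, 4 rows per line (u,v fixed per line; w,z runs 00..11 left to right):
  rows 0-3 [u,v=00]: 1101  = hex D
  rows 4-7 [u,v=01]: 1000  = hex 8
  rows 8-11 [u,v=10]: 0111  = hex 7
  rows 12-15 [u,v=11]: 0010  = hex 2
Counterexample vector (row 0 .. row 15) = 1101100001110010
Output column grouped in 4s = 1101 1000 0111 0010 = 0xD872
Convert to decimal digit by digit (value = value*16 + digit):
  D -> 13
  13*16 + 8 = 216
  216*16 + 7 = 3463
  3463*16 + 2 = 55410
Decimal = 55410

55410


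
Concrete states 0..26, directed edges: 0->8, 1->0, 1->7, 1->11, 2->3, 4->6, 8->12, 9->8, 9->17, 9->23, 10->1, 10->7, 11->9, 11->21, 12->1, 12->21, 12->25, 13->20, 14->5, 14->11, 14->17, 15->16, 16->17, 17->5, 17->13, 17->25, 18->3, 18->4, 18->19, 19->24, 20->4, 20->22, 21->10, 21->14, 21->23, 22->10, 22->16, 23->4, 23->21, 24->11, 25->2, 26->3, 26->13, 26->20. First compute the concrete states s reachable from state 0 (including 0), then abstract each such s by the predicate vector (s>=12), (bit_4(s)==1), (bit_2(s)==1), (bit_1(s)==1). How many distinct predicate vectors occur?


BFS from 0:
Concrete reachable: {0, 1, 2, 3, 4, 5, 6, 7, 8, 9, 10, 11, 12, 13, 14, 16, 17, 20, 21, 22, 23, 25}
Abstract via predicates (s>=12), (bit_4(s)==1), (bit_2(s)==1), (bit_1(s)==1):
  (0,0,0,0) <- {0, 1, 8, 9}
  (0,0,0,1) <- {2, 3, 10, 11}
  (0,0,1,0) <- {4, 5}
  (0,0,1,1) <- {6, 7}
  (1,0,1,0) <- {12, 13}
  (1,0,1,1) <- {14}
  (1,1,0,0) <- {16, 17, 25}
  (1,1,1,0) <- {20, 21}
  (1,1,1,1) <- {22, 23}
Distinct abstract states = 9

9


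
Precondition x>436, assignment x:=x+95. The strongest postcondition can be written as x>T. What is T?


Formula: sp(P, x:=E) = exists old_x. (x = E[old_x/x]) AND P[old_x/x] (old_x is the value of x before the assignment; eliminate old_x by solving x = E[old_x/x] for old_x)
Step 1: Precondition P: x>436, i.e. old_x > 436
Step 2: Assignment gives x = old_x + 95, so old_x = x - 95
Step 3: Substitute into P: x - 95 > 436
Step 4: Simplify: x > 436+95 = 531

531


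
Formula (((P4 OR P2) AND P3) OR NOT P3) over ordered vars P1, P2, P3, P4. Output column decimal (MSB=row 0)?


Formula: (((P4 OR P2) AND P3) OR NOT P3) over P1, P2, P3, P4 (16 rows)
Evaluate each row (bits = P1,P2,P3,P4, MSB first):
  row 0 [0000]: (((0 OR 0) AND 0) OR NOT 0) -> 1
  row 1 [0001]: (((1 OR 0) AND 0) OR NOT 0) -> 1
  row 2 [0010]: (((0 OR 0) AND 1) OR NOT 1) -> 0
  row 3 [0011]: (((1 OR 0) AND 1) OR NOT 1) -> 1
  row 4 [0100]: (((0 OR 1) AND 0) OR NOT 0) -> 1
  row 5 [0101]: (((1 OR 1) AND 0) OR NOT 0) -> 1
  row 6 [0110]: (((0 OR 1) AND 1) OR NOT 1) -> 1
  row 7 [0111]: (((1 OR 1) AND 1) OR NOT 1) -> 1
  row 8 [1000]: (((0 OR 0) AND 0) OR NOT 0) -> 1
  row 9 [1001]: (((1 OR 0) AND 0) OR NOT 0) -> 1
  row 10 [1010]: (((0 OR 0) AND 1) OR NOT 1) -> 0
  row 11 [1011]: (((1 OR 0) AND 1) OR NOT 1) -> 1
  row 12 [1100]: (((0 OR 1) AND 0) OR NOT 0) -> 1
  row 13 [1101]: (((1 OR 1) AND 0) OR NOT 0) -> 1
  row 14 [1110]: (((0 OR 1) AND 1) OR NOT 1) -> 1
  row 15 [1111]: (((1 OR 1) AND 1) OR NOT 1) -> 1
Full result column, 4 rows per line (P1,P2 fixed per line; P3,P4 runs 00..11 left to right):
  rows 0-3 [P1,P2=00]: 1101  = hex D
  rows 4-7 [P1,P2=01]: 1111  = hex F
  rows 8-11 [P1,P2=10]: 1101  = hex D
  rows 12-15 [P1,P2=11]: 1111  = hex F
Output column (row 0 .. row 15) = 1101111111011111
Output column grouped in 4s = 1101 1111 1101 1111 = 0xDFDF
Convert to decimal digit by digit (value = value*16 + digit):
  D -> 13
  13*16 + 15 (F) = 223
  223*16 + 13 (D) = 3581
  3581*16 + 15 (F) = 57311
Decimal = 57311

57311


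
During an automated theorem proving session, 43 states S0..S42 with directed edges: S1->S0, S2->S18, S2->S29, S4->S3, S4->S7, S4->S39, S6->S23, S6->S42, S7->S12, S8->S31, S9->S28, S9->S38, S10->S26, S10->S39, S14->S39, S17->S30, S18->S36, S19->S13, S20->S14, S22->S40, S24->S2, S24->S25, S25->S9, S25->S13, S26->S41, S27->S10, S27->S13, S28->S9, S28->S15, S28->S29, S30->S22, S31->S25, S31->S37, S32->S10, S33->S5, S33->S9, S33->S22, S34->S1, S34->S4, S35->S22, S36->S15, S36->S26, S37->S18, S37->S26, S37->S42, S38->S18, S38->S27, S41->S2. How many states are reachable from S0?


BFS from S0:
  layer 0: {S0}
Reachable set: {S0}
Count = 1

1
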